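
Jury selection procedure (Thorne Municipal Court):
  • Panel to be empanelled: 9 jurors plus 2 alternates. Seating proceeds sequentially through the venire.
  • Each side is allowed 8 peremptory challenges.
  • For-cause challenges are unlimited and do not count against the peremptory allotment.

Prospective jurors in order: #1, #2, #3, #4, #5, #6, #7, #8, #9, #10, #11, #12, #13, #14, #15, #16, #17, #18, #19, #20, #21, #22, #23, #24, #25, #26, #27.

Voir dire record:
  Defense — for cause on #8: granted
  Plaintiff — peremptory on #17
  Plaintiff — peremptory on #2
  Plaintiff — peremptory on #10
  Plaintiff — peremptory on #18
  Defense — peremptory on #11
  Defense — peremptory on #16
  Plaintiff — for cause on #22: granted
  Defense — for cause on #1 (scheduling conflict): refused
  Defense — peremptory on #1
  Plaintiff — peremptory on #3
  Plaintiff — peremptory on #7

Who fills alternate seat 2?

21

Removed: #1, #2, #3, #7, #8, #10, #11, #16, #17, #18, #22.
Seating in order: seats 1–9 → #4, #5, #6, #9, #12, #13, #14, #15, #19; alternates → #20, #21.
So alternate 2 is #21.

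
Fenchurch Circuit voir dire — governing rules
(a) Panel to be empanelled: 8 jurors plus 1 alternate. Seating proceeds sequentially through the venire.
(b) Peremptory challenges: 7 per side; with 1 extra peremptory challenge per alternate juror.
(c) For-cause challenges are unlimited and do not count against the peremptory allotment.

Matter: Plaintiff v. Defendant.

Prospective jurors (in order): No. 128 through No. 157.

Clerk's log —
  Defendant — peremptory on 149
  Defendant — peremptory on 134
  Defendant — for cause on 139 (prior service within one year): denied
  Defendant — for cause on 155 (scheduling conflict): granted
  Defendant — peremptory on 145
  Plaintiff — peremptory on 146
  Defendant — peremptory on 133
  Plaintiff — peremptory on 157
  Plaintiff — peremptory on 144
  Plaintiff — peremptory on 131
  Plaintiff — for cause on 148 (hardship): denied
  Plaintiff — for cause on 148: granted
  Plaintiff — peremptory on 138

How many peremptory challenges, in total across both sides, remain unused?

Plaintiff allotment: 7 base + 1 × 1 alternate = 8. Defendant allotment: 7 base + 1 × 1 alternate = 8.
Plaintiff peremptories used: #146, #157, #144, #131, #138 — 5 (for-cause on #148, #148 don't count).
Defendant peremptories used: #149, #134, #145, #133 — 4 (for-cause on #139, #155 don't count).
Remaining: (8 − 5) + (8 − 4) = 7.

7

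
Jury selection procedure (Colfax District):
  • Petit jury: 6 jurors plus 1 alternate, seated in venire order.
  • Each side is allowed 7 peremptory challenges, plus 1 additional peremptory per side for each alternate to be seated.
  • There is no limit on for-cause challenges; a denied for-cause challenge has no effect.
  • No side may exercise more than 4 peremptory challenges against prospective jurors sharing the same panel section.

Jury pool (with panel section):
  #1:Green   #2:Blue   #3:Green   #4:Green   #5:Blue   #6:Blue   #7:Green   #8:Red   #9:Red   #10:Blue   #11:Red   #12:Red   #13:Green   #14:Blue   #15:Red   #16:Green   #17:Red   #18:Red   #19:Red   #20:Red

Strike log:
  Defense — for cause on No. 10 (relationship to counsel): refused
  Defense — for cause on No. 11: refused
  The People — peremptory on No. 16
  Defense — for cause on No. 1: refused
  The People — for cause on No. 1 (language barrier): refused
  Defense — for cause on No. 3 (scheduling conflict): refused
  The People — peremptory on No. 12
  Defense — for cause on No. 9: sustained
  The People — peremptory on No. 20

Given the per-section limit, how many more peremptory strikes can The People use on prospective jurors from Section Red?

2

The People peremptories so far: #16, #12, #20 — 3 of 8 used, 5 left overall.
Against Section Red: #12, #20 — 2 used; per-section cap 4 leaves 2.
Binding limit: min(5, 2) = 2.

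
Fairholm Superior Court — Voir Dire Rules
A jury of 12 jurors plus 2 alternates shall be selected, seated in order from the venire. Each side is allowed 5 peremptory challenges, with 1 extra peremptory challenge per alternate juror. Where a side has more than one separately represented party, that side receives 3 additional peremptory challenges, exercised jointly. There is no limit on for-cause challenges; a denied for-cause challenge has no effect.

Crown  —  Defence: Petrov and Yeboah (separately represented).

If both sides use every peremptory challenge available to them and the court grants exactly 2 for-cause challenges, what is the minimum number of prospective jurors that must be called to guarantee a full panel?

Seats to fill: 12 + 2 alternates = 14.
Peremptories — Crown: 5 + 1×2 = 7; Defence: 5 + 1×2 + 3 = 10; total 17.
For-cause removals: 2.
Minimum venire: 14 + 17 + 2 = 33.

33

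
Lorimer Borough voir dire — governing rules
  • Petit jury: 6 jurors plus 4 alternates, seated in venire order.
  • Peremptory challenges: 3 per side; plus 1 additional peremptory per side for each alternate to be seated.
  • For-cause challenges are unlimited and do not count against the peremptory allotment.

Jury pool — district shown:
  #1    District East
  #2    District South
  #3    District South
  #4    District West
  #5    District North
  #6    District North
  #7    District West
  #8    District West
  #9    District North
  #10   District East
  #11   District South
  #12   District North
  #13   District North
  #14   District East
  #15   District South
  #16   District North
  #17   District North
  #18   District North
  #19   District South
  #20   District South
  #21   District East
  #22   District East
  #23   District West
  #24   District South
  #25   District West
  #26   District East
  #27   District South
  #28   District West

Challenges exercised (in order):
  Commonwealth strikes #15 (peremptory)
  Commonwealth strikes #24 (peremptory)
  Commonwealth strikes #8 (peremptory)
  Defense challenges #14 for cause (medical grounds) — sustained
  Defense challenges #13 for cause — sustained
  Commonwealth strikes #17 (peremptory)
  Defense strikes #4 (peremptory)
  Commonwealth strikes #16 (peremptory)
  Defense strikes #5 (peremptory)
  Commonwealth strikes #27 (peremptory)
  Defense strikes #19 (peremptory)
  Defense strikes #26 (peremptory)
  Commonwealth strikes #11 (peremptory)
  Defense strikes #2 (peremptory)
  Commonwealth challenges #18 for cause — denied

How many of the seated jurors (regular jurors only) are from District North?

Removed: #2, #4, #5, #8, #11, #13, #14, #15, #16, #17, #19, #24, #26, #27.
Seated jurors 1–6: #1, #3, #6, #7, #9, #10 (alternates #12, #18, #20, #21 not counted).
Of those, in District North: #6, #9 → 2.

2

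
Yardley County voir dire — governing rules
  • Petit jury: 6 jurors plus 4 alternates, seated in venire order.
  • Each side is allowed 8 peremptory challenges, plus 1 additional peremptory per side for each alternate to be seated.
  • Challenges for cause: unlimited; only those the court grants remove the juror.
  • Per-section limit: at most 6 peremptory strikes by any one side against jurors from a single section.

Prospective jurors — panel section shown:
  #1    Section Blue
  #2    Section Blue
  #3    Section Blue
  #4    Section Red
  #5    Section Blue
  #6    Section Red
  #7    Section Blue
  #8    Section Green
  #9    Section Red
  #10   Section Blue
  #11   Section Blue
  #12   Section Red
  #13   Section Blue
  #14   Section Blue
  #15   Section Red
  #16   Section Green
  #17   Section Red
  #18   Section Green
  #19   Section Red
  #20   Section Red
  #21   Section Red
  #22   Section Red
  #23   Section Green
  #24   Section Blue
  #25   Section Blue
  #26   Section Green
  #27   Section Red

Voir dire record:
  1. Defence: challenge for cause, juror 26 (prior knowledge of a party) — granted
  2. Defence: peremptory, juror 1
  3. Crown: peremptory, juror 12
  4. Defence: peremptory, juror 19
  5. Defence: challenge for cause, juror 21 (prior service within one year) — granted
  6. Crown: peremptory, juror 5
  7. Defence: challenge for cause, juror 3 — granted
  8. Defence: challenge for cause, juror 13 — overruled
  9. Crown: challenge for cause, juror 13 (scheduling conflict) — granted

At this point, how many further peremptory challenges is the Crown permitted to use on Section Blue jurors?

5

Crown peremptories so far: #12, #5 — 2 of 12 used, 10 left overall.
Against Section Blue: #5 — 1 used; per-section cap 6 leaves 5.
Binding limit: min(10, 5) = 5.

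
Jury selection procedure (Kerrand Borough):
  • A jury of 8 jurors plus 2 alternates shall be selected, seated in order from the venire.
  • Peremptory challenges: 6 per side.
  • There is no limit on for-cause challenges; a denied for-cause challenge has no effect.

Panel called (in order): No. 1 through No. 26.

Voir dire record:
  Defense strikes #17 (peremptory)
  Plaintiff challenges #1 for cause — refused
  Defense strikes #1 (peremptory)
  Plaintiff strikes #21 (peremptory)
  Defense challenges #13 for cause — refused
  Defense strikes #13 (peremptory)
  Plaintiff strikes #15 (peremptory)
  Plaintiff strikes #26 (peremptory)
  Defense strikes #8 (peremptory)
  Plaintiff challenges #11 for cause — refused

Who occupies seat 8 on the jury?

Removed: #1, #8, #13, #15, #17, #21, #26. (#11 stays — for-cause denied.)
Seating in order: seats 1–8 → #2, #3, #4, #5, #6, #7, #9, #10; alternates → #11, #12.
So seat 8 is #10.

10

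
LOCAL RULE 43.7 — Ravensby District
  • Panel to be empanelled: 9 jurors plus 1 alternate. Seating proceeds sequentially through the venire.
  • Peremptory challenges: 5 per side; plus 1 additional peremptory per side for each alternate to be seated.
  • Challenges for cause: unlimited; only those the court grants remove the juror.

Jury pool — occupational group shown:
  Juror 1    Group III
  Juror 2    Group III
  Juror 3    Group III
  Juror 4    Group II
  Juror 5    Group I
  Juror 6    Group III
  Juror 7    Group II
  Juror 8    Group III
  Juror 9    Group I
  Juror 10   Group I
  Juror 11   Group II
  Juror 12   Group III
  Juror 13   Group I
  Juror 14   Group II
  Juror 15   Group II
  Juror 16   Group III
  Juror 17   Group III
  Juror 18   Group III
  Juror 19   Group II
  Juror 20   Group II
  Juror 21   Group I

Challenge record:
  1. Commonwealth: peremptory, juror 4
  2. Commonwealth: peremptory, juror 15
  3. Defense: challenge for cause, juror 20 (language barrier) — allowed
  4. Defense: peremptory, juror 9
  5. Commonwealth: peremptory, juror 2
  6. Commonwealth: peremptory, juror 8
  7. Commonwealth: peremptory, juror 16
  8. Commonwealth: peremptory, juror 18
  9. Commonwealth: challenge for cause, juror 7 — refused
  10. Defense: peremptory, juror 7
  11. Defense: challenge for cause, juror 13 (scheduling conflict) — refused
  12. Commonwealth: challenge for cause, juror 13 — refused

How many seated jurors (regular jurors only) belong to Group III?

Removed: #2, #4, #7, #8, #9, #15, #16, #18, #20.
Seated jurors 1–9: #1, #3, #5, #6, #10, #11, #12, #13, #14 (alternates #17 not counted).
Of those, in Group III: #1, #3, #6, #12 → 4.

4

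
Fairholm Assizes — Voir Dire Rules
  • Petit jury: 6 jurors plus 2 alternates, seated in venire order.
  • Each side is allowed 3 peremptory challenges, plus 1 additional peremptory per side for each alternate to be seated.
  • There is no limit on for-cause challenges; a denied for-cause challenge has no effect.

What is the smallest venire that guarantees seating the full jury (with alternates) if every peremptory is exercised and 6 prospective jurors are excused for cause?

24

Seats to fill: 6 + 2 alternates = 8.
Peremptories: 3 + 1×2 = 5 per side × 2 sides = 10.
For-cause removals: 6.
Minimum venire: 8 + 10 + 6 = 24.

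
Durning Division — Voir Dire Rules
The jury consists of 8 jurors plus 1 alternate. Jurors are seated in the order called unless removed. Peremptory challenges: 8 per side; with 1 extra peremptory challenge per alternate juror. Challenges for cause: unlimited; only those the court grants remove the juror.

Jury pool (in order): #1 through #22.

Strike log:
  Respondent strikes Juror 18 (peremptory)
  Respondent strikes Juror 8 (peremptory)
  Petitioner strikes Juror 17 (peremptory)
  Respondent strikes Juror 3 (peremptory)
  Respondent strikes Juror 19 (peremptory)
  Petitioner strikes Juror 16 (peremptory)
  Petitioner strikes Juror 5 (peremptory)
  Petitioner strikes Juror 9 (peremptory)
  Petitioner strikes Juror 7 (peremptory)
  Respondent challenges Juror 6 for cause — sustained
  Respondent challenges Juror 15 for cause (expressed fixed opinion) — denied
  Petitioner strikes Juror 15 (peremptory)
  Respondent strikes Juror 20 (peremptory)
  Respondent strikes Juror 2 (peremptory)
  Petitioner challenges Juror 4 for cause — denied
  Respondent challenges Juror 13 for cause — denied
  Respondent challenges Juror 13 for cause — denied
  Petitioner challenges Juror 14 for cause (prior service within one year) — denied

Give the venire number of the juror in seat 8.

Removed: #2, #3, #5, #6, #7, #8, #9, #15, #16, #17, #18, #19, #20. (#4, #13, #14 stay — for-cause denied.)
Filling seats in venire order through position 8: #1, #4, #10, #11, #12, #13, #14, #21.
So seat 8 is #21.

21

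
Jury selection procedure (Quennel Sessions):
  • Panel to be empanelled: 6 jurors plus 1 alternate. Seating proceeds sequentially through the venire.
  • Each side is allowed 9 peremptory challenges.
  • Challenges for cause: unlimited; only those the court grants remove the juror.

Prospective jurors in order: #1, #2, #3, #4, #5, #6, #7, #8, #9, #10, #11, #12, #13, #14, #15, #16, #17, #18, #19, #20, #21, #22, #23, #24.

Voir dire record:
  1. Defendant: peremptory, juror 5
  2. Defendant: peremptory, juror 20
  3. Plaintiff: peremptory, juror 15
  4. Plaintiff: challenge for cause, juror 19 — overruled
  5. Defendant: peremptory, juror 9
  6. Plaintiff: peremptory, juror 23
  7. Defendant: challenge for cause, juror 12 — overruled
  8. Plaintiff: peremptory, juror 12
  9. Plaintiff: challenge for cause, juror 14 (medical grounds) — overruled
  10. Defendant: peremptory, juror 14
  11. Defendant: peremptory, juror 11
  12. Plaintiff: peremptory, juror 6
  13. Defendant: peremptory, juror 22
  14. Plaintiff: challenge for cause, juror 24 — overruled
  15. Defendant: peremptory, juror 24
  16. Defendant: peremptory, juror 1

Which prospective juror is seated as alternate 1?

Removed: #1, #5, #6, #9, #11, #12, #14, #15, #20, #22, #23, #24. (#19 stays — for-cause denied.)
Seating in order: seats 1–6 → #2, #3, #4, #7, #8, #10; alternates → #13.
So alternate 1 is #13.

13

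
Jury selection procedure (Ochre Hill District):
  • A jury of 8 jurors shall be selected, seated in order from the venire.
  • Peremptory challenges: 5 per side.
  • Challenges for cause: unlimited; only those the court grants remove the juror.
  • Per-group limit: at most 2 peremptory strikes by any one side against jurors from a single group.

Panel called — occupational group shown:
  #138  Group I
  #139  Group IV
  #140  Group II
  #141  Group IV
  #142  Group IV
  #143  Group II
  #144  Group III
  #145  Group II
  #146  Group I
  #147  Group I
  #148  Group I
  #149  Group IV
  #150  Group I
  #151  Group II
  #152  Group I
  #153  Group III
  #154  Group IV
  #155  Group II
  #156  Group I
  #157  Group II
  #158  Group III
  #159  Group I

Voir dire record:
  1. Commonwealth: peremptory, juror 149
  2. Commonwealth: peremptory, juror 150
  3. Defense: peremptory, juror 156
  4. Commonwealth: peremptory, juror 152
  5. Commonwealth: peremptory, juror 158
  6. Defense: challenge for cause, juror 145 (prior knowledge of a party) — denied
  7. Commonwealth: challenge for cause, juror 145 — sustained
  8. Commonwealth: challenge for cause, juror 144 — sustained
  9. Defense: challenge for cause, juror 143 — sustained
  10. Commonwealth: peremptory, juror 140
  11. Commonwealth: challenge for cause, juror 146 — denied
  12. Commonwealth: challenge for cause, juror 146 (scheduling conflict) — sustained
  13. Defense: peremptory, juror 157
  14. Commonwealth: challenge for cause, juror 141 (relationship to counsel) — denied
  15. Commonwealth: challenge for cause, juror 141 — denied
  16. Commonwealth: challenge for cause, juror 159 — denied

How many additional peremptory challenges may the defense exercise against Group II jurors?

1

Defense peremptories so far: #156, #157 — 2 of 5 used, 3 left overall.
Against Group II: #157 — 1 used; per-group cap 2 leaves 1.
Binding limit: min(3, 1) = 1.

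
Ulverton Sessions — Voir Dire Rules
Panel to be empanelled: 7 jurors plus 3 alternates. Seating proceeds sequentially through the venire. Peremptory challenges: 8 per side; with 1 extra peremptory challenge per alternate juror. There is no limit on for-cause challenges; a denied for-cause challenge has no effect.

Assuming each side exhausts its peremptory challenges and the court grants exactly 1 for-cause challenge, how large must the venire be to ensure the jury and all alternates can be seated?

Seats to fill: 7 + 3 alternates = 10.
Peremptories: 8 + 1×3 = 11 per side × 2 sides = 22.
For-cause removals: 1.
Minimum venire: 10 + 22 + 1 = 33.

33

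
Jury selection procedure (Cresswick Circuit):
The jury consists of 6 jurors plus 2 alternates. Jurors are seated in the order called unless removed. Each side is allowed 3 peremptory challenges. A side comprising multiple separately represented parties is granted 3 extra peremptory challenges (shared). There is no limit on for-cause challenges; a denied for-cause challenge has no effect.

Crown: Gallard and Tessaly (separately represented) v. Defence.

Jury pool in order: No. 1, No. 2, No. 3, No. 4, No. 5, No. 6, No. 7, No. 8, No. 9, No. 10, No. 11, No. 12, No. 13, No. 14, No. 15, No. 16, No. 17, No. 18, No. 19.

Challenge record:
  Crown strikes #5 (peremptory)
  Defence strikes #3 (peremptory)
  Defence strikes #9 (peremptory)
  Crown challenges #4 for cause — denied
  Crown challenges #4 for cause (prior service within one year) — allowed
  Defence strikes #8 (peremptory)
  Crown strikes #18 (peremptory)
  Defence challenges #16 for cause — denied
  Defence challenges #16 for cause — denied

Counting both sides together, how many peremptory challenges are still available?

4

Crown allotment: 3 base + 3 multi-party = 6. Defence allotment: 3.
Crown peremptories used: #5, #18 — 2 (for-cause on #4, #4 don't count).
Defence peremptories used: #3, #9, #8 — 3 (for-cause on #16, #16 don't count).
Remaining: (6 − 2) + (3 − 3) = 4.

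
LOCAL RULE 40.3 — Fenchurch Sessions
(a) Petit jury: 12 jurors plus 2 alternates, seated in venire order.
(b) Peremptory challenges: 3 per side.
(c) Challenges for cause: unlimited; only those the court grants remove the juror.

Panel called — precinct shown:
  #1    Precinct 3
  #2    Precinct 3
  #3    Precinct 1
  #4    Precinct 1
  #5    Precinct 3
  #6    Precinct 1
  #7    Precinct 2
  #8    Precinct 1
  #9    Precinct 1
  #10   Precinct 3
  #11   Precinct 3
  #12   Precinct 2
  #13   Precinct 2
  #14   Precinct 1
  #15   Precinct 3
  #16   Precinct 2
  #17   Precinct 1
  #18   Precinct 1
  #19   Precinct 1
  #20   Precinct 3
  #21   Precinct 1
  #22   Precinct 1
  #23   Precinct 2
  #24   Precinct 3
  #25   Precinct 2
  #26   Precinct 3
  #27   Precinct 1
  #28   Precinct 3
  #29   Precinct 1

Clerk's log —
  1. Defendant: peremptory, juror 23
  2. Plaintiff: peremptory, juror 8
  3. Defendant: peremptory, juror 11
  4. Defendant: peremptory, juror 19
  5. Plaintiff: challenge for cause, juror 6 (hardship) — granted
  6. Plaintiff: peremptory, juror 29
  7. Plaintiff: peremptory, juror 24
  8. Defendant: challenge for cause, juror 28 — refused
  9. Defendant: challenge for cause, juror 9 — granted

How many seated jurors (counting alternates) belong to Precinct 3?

5

Removed: #6, #8, #9, #11, #19, #23, #24, #29.
Seated (14 incl. alternates): #1, #2, #3, #4, #5, #7, #10, #12, #13, #14, #15, #16, #17, #18.
Of those, in Precinct 3: #1, #2, #5, #10, #15 → 5.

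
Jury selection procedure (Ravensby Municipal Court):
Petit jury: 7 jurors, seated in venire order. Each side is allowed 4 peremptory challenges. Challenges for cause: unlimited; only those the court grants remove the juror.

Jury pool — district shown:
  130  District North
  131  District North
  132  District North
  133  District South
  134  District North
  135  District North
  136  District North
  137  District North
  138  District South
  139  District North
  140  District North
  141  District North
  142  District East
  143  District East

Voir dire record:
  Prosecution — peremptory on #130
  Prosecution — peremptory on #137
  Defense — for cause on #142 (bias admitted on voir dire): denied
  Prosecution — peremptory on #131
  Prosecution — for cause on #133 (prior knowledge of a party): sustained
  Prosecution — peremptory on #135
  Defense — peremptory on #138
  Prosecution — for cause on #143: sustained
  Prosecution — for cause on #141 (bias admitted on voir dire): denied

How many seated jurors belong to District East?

1

Removed: #130, #131, #133, #135, #137, #138, #143.
Seated jurors 1–7: #132, #134, #136, #139, #140, #141, #142.
Of those, in District East: #142 → 1.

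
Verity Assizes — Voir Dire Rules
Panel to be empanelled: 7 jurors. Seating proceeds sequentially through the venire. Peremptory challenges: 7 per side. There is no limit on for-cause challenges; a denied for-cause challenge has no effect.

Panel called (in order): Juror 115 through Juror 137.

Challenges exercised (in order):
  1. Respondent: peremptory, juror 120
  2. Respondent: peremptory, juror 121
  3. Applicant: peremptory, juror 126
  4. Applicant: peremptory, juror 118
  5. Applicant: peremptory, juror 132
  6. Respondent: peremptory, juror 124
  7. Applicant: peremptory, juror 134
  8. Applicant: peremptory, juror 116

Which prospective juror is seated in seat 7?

Removed: #116, #118, #120, #121, #124, #126, #132, #134.
Filling seats in venire order through position 7: #115, #117, #119, #122, #123, #125, #127.
So seat 7 is #127.

127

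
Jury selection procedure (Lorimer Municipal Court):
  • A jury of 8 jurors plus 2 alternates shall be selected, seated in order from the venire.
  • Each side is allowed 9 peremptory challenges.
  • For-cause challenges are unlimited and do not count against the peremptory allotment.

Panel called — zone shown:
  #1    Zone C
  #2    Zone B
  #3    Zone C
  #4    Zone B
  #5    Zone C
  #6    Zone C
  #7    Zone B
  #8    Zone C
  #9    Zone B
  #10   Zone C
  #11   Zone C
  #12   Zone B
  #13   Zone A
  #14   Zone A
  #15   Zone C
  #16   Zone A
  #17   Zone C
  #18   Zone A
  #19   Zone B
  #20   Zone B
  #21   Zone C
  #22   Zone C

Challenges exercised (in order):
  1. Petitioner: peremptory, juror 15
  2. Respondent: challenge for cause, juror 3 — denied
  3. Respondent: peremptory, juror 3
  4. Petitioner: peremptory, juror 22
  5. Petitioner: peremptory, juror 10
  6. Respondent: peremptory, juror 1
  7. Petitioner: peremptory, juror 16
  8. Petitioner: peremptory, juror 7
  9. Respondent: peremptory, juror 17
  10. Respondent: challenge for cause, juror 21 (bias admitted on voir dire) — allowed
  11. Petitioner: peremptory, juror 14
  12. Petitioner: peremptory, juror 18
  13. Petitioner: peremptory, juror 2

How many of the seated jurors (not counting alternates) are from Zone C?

4

Removed: #1, #2, #3, #7, #10, #14, #15, #16, #17, #18, #21, #22.
Seated jurors 1–8: #4, #5, #6, #8, #9, #11, #12, #13 (alternates #19, #20 not counted).
Of those, in Zone C: #5, #6, #8, #11 → 4.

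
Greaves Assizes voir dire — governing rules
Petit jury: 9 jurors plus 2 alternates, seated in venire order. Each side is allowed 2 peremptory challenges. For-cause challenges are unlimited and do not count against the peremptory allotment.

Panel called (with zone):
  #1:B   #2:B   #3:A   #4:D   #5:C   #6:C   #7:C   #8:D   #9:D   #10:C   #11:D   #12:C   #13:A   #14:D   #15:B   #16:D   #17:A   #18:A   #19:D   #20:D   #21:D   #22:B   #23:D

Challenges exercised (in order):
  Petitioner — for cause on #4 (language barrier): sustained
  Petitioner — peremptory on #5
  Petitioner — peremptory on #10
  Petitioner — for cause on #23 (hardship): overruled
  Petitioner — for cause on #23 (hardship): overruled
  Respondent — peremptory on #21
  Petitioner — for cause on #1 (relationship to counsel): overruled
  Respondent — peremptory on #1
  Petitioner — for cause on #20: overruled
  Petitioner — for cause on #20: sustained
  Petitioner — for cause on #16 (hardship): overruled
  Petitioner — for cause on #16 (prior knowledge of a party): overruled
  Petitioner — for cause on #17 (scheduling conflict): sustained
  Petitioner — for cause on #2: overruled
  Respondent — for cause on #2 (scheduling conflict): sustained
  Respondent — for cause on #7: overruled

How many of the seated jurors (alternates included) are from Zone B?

1

Removed: #1, #2, #4, #5, #10, #17, #20, #21.
Seated (11 incl. alternates): #3, #6, #7, #8, #9, #11, #12, #13, #14, #15, #16.
Of those, in Zone B: #15 → 1.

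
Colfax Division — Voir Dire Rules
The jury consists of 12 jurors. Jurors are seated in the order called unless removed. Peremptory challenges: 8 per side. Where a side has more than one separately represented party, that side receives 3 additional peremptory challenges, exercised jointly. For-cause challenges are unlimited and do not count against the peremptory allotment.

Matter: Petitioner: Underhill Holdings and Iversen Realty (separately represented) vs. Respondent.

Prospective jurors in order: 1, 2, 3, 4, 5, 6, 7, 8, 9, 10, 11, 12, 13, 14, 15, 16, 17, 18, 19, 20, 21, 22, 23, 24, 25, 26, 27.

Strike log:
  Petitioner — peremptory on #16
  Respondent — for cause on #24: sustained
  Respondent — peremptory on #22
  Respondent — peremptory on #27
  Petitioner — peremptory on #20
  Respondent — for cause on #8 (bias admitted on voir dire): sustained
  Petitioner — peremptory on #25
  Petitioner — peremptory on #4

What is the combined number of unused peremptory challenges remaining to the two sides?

Petitioner allotment: 8 base + 3 multi-party = 11. Respondent allotment: 8.
Petitioner peremptories used: #16, #20, #25, #4 — 4.
Respondent peremptories used: #22, #27 — 2 (for-cause on #24, #8 don't count).
Remaining: (11 − 4) + (8 − 2) = 13.

13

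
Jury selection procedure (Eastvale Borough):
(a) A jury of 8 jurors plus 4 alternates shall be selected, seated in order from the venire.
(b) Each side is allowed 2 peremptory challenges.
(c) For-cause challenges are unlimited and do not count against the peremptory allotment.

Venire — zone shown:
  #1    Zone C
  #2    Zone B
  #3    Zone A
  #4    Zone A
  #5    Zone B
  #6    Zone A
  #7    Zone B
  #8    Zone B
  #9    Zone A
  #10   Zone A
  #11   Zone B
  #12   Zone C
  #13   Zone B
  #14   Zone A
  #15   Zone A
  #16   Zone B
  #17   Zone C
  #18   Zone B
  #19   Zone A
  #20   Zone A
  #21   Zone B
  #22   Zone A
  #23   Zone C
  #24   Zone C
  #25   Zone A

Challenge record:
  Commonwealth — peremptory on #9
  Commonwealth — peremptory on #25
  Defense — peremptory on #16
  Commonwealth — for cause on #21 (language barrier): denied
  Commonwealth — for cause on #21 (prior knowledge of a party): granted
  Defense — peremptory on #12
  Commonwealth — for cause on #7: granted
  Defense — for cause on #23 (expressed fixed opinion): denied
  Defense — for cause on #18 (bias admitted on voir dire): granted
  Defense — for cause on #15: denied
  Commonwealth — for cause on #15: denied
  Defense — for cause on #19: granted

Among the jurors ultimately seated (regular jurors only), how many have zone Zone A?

Removed: #7, #9, #12, #16, #18, #19, #21, #25.
Seated jurors 1–8: #1, #2, #3, #4, #5, #6, #8, #10 (alternates #11, #13, #14, #15 not counted).
Of those, in Zone A: #3, #4, #6, #10 → 4.

4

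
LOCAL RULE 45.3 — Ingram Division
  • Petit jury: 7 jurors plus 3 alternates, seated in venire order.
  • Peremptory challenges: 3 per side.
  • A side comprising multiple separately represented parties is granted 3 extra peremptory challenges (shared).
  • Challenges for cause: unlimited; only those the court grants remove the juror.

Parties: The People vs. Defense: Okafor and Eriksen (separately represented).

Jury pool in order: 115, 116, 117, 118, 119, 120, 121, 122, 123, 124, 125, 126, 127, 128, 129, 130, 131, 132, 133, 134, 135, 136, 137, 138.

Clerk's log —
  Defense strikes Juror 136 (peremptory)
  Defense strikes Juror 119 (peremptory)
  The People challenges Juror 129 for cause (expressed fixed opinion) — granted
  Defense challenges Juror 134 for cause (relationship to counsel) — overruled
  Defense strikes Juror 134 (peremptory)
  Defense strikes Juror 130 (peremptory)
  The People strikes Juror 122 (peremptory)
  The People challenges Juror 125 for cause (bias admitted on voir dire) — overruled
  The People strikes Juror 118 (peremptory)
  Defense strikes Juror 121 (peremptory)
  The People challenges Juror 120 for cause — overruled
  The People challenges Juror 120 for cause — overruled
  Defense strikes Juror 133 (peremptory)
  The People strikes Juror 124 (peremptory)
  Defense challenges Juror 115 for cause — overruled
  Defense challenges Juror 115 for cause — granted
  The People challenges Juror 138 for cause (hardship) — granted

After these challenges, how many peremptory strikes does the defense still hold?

Defense allotment: 3 base + 3 multi-party = 6.
Defense peremptories used: #136, #119, #134, #130, #121, #133 — 6 (for-cause on #134, #115, #115 don't count).
Remaining: 6 − 6 = 0.

0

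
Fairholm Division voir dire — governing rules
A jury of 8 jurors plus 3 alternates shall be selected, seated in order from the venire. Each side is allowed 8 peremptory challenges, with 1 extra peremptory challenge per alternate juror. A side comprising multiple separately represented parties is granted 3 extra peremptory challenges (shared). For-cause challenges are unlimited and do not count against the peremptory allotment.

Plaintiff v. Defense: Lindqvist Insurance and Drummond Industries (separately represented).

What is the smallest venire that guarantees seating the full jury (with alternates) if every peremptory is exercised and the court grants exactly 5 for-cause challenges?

Seats to fill: 8 + 3 alternates = 11.
Peremptories — Plaintiff: 8 + 1×3 = 11; Defense: 8 + 1×3 + 3 = 14; total 25.
For-cause removals: 5.
Minimum venire: 11 + 25 + 5 = 41.

41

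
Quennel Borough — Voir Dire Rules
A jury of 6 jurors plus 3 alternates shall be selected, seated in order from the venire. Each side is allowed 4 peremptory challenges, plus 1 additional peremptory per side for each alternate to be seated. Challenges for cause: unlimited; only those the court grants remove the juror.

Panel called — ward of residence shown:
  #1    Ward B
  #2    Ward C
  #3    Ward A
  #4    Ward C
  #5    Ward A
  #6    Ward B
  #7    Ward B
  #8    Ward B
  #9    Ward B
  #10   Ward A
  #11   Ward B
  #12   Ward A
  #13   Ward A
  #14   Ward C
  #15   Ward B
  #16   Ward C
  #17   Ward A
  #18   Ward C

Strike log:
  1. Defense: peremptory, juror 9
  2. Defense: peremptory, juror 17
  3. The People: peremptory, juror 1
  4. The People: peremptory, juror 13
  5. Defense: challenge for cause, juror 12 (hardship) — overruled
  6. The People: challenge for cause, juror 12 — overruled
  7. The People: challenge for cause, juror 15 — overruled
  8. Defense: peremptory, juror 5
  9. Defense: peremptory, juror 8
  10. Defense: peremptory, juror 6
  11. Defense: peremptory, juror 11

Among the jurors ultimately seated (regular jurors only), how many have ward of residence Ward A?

Removed: #1, #5, #6, #8, #9, #11, #13, #17.
Seated jurors 1–6: #2, #3, #4, #7, #10, #12 (alternates #14, #15, #16 not counted).
Of those, in Ward A: #3, #10, #12 → 3.

3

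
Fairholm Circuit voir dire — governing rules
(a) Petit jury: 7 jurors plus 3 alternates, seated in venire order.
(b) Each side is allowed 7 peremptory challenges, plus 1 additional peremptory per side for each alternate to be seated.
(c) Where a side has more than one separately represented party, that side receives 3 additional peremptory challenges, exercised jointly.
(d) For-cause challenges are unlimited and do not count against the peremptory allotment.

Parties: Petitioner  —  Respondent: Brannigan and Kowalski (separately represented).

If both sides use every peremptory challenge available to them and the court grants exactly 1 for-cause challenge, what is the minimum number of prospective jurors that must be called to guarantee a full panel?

Seats to fill: 7 + 3 alternates = 10.
Peremptories — Petitioner: 7 + 1×3 = 10; Respondent: 7 + 1×3 + 3 = 13; total 23.
For-cause removals: 1.
Minimum venire: 10 + 23 + 1 = 34.

34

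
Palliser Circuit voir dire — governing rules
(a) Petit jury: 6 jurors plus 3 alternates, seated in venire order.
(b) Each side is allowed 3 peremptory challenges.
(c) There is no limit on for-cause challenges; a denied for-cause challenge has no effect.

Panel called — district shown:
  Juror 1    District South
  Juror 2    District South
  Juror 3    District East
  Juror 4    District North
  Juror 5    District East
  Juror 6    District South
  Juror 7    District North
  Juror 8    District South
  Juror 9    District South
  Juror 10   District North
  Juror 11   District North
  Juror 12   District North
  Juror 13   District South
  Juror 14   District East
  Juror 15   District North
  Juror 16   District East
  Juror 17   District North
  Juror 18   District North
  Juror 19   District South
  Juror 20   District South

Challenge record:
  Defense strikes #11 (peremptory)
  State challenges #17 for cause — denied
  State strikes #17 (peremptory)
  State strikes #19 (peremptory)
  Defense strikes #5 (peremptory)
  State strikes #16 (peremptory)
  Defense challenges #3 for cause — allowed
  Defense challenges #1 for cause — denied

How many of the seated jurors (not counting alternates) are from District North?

2

Removed: #3, #5, #11, #16, #17, #19.
Seated jurors 1–6: #1, #2, #4, #6, #7, #8 (alternates #9, #10, #12 not counted).
Of those, in District North: #4, #7 → 2.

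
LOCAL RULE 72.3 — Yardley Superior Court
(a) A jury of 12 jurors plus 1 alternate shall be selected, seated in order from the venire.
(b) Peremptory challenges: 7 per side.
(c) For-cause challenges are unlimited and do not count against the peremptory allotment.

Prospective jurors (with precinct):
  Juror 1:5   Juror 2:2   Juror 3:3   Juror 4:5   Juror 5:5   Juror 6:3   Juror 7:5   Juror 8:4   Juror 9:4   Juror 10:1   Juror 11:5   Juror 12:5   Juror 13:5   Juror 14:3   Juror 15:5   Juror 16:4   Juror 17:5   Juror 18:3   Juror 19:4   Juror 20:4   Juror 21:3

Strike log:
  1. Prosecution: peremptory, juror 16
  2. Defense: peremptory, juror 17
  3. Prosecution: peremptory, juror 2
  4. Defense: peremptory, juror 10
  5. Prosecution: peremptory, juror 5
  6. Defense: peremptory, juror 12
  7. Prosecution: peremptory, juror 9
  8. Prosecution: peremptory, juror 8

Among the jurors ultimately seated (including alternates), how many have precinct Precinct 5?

Removed: #2, #5, #8, #9, #10, #12, #16, #17.
Seated (13 incl. alternates): #1, #3, #4, #6, #7, #11, #13, #14, #15, #18, #19, #20, #21.
Of those, in Precinct 5: #1, #4, #7, #11, #13, #15 → 6.

6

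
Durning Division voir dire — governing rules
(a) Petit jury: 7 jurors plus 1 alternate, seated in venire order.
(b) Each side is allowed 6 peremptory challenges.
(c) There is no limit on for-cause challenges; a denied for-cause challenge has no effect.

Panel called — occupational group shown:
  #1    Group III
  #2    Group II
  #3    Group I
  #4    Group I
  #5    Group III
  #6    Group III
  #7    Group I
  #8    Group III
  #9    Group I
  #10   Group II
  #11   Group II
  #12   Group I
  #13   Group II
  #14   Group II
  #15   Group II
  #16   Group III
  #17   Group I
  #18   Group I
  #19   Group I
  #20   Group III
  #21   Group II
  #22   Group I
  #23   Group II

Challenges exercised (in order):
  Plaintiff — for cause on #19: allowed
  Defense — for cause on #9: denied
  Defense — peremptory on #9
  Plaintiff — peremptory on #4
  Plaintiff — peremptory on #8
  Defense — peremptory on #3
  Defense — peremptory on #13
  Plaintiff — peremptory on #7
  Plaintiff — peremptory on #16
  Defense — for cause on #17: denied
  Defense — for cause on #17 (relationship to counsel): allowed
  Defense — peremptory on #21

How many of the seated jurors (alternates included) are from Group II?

Removed: #3, #4, #7, #8, #9, #13, #16, #17, #19, #21.
Seated (8 incl. alternates): #1, #2, #5, #6, #10, #11, #12, #14.
Of those, in Group II: #2, #10, #11, #14 → 4.

4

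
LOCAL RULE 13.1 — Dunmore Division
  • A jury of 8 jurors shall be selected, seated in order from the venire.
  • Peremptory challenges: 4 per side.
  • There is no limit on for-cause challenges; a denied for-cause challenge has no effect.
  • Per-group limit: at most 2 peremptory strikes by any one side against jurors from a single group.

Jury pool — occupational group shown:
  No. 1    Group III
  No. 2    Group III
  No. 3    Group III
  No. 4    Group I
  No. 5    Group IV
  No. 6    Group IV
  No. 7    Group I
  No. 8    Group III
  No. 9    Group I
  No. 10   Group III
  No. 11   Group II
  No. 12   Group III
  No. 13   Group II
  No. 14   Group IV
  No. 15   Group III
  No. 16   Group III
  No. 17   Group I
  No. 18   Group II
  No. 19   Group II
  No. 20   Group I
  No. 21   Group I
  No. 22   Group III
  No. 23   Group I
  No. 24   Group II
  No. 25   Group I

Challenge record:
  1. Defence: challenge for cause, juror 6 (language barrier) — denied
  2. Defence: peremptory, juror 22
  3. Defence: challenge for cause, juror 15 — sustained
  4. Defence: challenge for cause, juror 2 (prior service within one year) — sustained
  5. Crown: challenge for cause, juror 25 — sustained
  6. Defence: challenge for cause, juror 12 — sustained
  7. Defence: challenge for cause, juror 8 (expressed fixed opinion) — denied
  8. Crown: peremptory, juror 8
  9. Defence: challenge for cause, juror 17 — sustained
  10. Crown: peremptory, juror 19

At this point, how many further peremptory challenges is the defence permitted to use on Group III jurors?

Defence peremptories so far: #22 — 1 of 4 used, 3 left overall.
Against Group III: #22 — 1 used; per-group cap 2 leaves 1.
Binding limit: min(3, 1) = 1.

1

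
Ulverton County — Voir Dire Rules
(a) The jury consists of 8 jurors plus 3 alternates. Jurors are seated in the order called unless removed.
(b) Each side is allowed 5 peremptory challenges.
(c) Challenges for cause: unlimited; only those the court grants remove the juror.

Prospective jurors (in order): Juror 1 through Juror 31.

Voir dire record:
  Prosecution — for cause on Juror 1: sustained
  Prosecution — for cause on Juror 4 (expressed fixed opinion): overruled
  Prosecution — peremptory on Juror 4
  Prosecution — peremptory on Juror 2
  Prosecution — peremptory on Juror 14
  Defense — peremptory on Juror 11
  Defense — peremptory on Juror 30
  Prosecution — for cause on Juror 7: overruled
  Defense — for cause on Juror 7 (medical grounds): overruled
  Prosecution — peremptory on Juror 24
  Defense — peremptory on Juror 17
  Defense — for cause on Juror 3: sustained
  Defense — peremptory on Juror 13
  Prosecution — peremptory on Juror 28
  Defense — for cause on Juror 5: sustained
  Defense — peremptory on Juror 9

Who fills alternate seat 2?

20

Removed: #1, #2, #3, #4, #5, #9, #11, #13, #14, #17, #24, #28, #30. (#7 stays — for-cause denied.)
Filling seats in venire order through position 10: #6, #7, #8, #10, #12, #15, #16, #18, #19, #20.
So alternate 2 is #20.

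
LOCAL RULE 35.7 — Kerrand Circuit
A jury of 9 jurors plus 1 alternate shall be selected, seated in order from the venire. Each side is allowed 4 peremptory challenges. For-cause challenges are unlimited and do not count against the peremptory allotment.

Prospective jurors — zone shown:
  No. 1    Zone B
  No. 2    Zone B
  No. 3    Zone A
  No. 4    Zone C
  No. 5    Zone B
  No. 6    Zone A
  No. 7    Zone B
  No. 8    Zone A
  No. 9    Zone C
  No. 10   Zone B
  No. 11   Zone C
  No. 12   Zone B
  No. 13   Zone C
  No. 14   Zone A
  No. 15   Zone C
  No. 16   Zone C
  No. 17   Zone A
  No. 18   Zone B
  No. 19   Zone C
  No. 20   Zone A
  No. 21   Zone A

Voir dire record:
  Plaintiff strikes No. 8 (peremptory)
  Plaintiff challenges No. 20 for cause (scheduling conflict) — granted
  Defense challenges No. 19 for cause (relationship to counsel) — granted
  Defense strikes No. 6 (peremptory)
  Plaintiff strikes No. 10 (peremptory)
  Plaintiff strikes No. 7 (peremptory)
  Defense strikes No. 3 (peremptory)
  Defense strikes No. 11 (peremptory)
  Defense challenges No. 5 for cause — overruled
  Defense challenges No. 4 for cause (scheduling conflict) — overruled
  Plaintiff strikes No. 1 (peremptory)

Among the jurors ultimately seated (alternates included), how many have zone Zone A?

Removed: #1, #3, #6, #7, #8, #10, #11, #19, #20.
Seated (10 incl. alternates): #2, #4, #5, #9, #12, #13, #14, #15, #16, #17.
Of those, in Zone A: #14, #17 → 2.

2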